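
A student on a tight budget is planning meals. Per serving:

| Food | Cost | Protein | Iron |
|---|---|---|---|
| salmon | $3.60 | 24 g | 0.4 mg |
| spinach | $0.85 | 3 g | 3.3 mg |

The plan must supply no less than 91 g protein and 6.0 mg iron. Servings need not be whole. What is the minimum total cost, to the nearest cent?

$14.20

Check every corner: each single food scaled to meet both minima, and each pair solved so both constraints bind.
salmon only: max(91/24, 6.0/0.4) = 15 servings → $54.00.
spinach only: max(91/3, 6.0/3.3) = 30.33 servings → $25.78.
salmon + spinach with both tight: 3.619 servings and 1.379 servings → $14.20.
Cheapest feasible corner: $14.20.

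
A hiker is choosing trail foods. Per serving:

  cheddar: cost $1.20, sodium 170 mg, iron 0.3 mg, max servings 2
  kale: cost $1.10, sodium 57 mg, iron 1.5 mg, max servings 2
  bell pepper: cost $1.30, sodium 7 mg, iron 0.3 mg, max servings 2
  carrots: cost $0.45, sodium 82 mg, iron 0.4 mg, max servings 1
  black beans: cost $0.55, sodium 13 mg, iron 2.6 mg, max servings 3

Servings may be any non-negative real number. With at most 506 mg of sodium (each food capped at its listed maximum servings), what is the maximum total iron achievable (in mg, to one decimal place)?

12.3 mg

Iron per mg sodium: black beans 0.2, bell pepper 0.04286, kale 0.02632, carrots 0.004878, cheddar 0.001765.
Take 3 servings of black beans: uses 39 mg sodium, +7.8 mg iron (running total 7.8 mg).
Take 2 servings of bell pepper: uses 14 mg sodium, +0.6 mg iron (running total 8.4 mg).
Take 2 servings of kale: uses 114 mg sodium, +3.0 mg iron (running total 11.4 mg).
Take 1 serving of carrots: uses 82 mg sodium, +0.4 mg iron (running total 11.8 mg).
Take 1.512 servings of cheddar: uses 257 mg sodium, +0.5 mg iron (running total 12.3 mg).
Filling greedily by iron-per-mg sodium is optimal for one linear limit, giving 12.3 mg.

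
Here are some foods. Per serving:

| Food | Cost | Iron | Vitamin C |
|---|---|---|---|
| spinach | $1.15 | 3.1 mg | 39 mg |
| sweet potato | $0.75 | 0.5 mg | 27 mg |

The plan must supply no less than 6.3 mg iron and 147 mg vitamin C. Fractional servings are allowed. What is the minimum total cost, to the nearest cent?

spinach only: max(6.3/3.1, 147/39) = 3.769 servings → $4.33.
sweet potato only: max(6.3/0.5, 147/27) = 12.6 servings → $9.45.
spinach + sweet potato with both tight: 1.505 servings and 3.271 servings → $4.18.
Cheapest feasible corner: $4.18.

$4.18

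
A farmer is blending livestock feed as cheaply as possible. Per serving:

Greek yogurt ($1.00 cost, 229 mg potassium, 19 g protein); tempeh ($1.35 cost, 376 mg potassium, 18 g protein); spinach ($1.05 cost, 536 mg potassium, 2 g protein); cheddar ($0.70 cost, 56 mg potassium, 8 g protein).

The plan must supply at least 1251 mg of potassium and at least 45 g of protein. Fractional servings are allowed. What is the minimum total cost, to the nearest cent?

$3.68

Greek yogurt only: max(1251/229, 45/19) = 5.463 servings → $5.46.
tempeh only: max(1251/376, 45/18) = 3.327 servings → $4.49.
spinach only: max(1251/536, 45/2) = 22.5 servings → $23.62.
cheddar only: max(1251/56, 45/8) = 22.34 servings → $15.64.
Greek yogurt + tempeh with both targets exact would need a negative amount; discard.
Greek yogurt + spinach with both tight: 2.223 servings and 1.384 servings → $3.68.
Greek yogurt + cheddar: intersection lies outside the first quadrant.
tempeh + spinach with both tight: 2.43 servings and 0.6293 servings → $3.94.
tempeh + cheddar with both targets exact would need a negative amount; discard.
spinach + cheddar with both tight: 1.793 servings and 5.177 servings → $5.51.
The minimum over all feasible corners is $3.68.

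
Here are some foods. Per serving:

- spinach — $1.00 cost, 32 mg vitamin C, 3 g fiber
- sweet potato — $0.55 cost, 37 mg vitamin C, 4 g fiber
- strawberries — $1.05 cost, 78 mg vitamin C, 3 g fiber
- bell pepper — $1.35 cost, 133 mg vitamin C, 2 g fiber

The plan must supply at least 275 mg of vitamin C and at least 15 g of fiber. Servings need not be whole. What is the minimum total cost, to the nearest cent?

The cheapest plan sits at a corner of the feasible region — with two constraints it uses at most two foods.
spinach only: max(275/32, 15/3) = 8.594 servings → $8.59.
sweet potato only: max(275/37, 15/4) = 7.432 servings → $4.09.
strawberries only: max(275/78, 15/3) = 5 servings → $5.25.
bell pepper only: max(275/133, 15/2) = 7.5 servings → $10.12.
spinach + sweet potato: intersection lies outside the first quadrant.
spinach + strawberries with both tight: 2.5 servings and 2.5 servings → $5.12.
spinach + bell pepper with both tight: 4.313 servings and 1.03 servings → $5.70.
sweet potato + strawberries with both tight: 1.716 servings and 2.711 servings → $3.79.
sweet potato + bell pepper with both tight: 3.155 servings and 1.19 servings → $3.34.
strawberries + bell pepper with both targets exact would need a negative amount; discard.
The minimum over all feasible corners is $3.34.

$3.34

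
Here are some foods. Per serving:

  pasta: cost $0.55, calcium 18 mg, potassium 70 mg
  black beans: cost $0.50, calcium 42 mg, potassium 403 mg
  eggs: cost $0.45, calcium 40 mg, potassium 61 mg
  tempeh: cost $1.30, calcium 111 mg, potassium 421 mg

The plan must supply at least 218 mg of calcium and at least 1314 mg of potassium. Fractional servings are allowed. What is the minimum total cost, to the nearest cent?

An LP optimum is at a vertex; with two nutrient constraints at most two foods are used. Check each candidate.
pasta only: max(218/18, 1314/70) = 18.77 servings → $10.32.
black beans only: max(218/42, 1314/403) = 5.19 servings → $2.60.
eggs only: max(218/40, 1314/61) = 21.54 servings → $9.69.
tempeh only: max(218/111, 1314/421) = 3.121 servings → $4.06.
pasta + black beans with both tight: 7.572 servings and 1.945 servings → $5.14.
pasta + eggs: intersection lies outside the first quadrant.
pasta + tempeh with both targets exact would need a negative amount; discard.
black beans + eggs with both tight: 2.896 servings and 2.409 servings → $2.53.
black beans + tempeh with both tight: 1.999 servings and 1.208 servings → $2.57.
eggs + tempeh with both targets exact would need a negative amount; discard.
So the least-cost plan costs $2.53.

$2.53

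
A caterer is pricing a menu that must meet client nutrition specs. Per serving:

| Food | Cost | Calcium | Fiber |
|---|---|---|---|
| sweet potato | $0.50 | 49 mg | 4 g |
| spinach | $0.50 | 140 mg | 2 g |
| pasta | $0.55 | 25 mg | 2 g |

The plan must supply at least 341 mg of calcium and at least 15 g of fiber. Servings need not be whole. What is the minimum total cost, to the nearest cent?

Two binding constraints pin down two serving amounts, so the optimal mix uses at most two foods. The candidates are each food alone (scaled to the tighter of calcium/fiber) and each pair with both constraints tight.
sweet potato only: max(341/49, 15/4) = 6.959 servings → $3.48.
spinach only: max(341/140, 15/2) = 7.5 servings → $3.75.
pasta only: max(341/25, 15/2) = 13.64 servings → $7.50.
sweet potato + spinach with both tight: 3.069 servings and 1.361 servings → $2.22.
sweet potato + pasta with both targets exact would need a negative amount; discard.
spinach + pasta with both tight: 1.335 servings and 6.165 servings → $4.06.
So the least-cost plan costs $2.22.

$2.22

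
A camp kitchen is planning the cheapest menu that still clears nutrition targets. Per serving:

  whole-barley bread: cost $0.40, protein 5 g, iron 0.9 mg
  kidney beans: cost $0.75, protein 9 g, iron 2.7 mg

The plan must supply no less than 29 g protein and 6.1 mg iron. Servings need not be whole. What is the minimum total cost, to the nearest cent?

Compare the cost at each extreme point of the feasible region.
whole-barley bread only: max(29/5, 6.1/0.9) = 6.778 servings → $2.71.
kidney beans only: max(29/9, 6.1/2.7) = 3.222 servings → $2.42.
whole-barley bread + kidney beans with both tight: 4.333 servings and 0.8148 servings → $2.34.
The minimum over all feasible corners is $2.34.

$2.34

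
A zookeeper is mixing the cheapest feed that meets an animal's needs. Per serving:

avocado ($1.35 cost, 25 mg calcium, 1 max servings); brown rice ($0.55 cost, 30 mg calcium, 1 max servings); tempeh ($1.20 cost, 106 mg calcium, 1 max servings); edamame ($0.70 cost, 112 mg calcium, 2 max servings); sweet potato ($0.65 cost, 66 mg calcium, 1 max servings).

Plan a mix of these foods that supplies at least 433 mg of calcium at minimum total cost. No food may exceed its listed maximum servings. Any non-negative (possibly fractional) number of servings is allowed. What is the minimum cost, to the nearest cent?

Cost per mg of calcium: edamame $0.0063, sweet potato $0.0098, tempeh $0.0113, brown rice $0.0183, avocado $0.0540.
Take 2 servings of edamame: +224.0 mg calcium for $1.40 (total $1.40, still need 209.0 mg).
Take 1 serving of sweet potato: +66.0 mg calcium for $0.65 (total $2.05, still need 143.0 mg).
Take 1 serving of tempeh: +106.0 mg calcium for $1.20 (total $3.25, still need 37.0 mg).
Take 1 serving of brown rice: +30.0 mg calcium for $0.55 (total $3.80, still need 7.0 mg).
Take 0.28 servings of avocado: +7.0 mg calcium for $0.38 (total $4.18, still need 0.0 mg).
Greedy by cheapest-per-mg is optimal for a single linear constraint, so the minimum cost is $4.18.

$4.18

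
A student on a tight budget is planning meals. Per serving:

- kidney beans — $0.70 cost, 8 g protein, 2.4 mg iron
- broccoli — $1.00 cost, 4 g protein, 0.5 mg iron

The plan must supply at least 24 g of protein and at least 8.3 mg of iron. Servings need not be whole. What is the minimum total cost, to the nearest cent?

Two binding constraints pin down two serving amounts, so the optimal mix uses at most two foods. The candidates are each food alone (scaled to the tighter of protein/iron) and each pair with both constraints tight.
kidney beans only: max(24/8, 8.3/2.4) = 3.458 servings → $2.42.
broccoli only: max(24/4, 8.3/0.5) = 16.6 servings → $16.60.
kidney beans + broccoli: intersection lies outside the first quadrant.
So the least-cost plan costs $2.42.

$2.42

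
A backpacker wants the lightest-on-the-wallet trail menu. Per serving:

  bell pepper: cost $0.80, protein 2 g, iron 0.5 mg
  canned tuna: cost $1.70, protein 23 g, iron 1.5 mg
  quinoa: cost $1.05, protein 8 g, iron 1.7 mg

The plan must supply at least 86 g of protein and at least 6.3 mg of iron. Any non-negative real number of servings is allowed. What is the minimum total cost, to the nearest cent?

$6.63

An LP optimum is at a vertex; with two nutrient constraints at most two foods are used. Check each candidate.
bell pepper only: max(86/2, 6.3/0.5) = 43 servings → $34.40.
canned tuna only: max(86/23, 6.3/1.5) = 4.2 servings → $7.14.
quinoa only: max(86/8, 6.3/1.7) = 10.75 servings → $11.29.
bell pepper + canned tuna with both tight: 1.871 servings and 3.576 servings → $7.58.
bell pepper + quinoa: intersection lies outside the first quadrant.
canned tuna + quinoa with both tight: 3.535 servings and 0.5867 servings → $6.63.
So the least-cost plan costs $6.63.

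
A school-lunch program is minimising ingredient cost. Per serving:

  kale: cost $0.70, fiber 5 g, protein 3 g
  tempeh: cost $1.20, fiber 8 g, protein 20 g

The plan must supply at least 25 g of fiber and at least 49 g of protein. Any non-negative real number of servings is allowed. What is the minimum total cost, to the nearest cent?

For a min-cost LP with two ≥-constraints, a basic feasible solution has at most two positive variables.
kale only: max(25/5, 49/3) = 16.33 servings → $11.43.
tempeh only: max(25/8, 49/20) = 3.125 servings → $3.75.
kale + tempeh with both tight: 1.421 servings and 2.237 servings → $3.68.
The minimum over all feasible corners is $3.68.

$3.68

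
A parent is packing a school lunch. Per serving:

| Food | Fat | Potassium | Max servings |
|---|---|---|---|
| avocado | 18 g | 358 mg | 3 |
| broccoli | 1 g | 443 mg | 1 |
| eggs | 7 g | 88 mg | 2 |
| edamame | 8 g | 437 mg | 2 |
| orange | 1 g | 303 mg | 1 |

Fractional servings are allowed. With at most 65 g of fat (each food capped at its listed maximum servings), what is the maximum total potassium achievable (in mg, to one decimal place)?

2554.8 mg

Potassium per g fat: broccoli 443, orange 303, edamame 54.62, avocado 19.89, eggs 12.57.
Take 1 serving of broccoli: uses 1 g fat, +443.0 mg potassium (running total 443.0 mg).
Take 1 serving of orange: uses 1 g fat, +303.0 mg potassium (running total 746.0 mg).
Take 2 servings of edamame: uses 16 g fat, +874.0 mg potassium (running total 1620.0 mg).
Take 2.611 servings of avocado: uses 47 g fat, +934.8 mg potassium (running total 2554.8 mg).
Filling greedily by potassium-per-g fat is optimal for one linear limit, giving 2554.8 mg.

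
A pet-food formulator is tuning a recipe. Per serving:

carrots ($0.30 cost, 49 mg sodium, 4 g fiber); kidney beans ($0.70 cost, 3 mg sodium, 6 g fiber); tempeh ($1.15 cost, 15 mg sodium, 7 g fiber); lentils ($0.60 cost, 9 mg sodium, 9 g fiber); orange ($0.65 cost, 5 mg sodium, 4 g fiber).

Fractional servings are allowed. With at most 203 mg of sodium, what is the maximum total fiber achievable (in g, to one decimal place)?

Fiber per mg sodium: kidney beans 2, lentils 1, orange 0.8, tempeh 0.4667, carrots 0.08163.
With no serving limits, spend the whole sodium allowance on kidney beans: 203 mg / 3 mg × 6 g = 406.0 g.

406.0 g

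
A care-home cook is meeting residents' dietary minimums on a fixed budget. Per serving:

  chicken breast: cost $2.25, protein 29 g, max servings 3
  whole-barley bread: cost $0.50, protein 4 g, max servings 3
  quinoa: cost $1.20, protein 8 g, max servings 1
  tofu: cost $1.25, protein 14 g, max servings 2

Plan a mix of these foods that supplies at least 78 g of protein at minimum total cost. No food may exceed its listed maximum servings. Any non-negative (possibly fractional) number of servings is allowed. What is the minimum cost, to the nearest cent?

Cost per g of protein: chicken breast $0.0776, tofu $0.0893, whole-barley bread $0.1250, quinoa $0.1500.
Take 2.69 servings of chicken breast: +78.0 g protein for $6.05 (total $6.05, still need 0.0 g).
Filling from the cheapest source first is optimal under one linear minimum: $6.05.

$6.05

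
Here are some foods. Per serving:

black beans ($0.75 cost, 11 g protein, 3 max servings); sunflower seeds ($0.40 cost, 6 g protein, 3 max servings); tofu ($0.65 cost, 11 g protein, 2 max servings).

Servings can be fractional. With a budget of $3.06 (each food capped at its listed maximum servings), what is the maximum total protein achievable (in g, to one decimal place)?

Protein per dollar: tofu 16.92, sunflower seeds 15, black beans 14.67.
Take 2 servings of tofu: spends $1.30, +22.0 g protein (running total 22.0 g).
Take 3 servings of sunflower seeds: spends $1.20, +18.0 g protein (running total 40.0 g).
Take 0.7467 servings of black beans: spends $0.56, +8.2 g protein (running total 48.2 g).
Filling greedily by protein-per-dollar is optimal for one linear limit, giving 48.2 g.

48.2 g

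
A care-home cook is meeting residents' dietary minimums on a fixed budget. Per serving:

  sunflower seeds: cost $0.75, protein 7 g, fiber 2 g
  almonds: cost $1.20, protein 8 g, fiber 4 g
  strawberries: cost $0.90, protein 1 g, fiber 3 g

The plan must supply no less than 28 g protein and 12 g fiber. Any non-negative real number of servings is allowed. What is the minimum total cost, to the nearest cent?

$3.80

Two binding constraints pin down two serving amounts, so the optimal mix uses at most two foods. The candidates are each food alone (scaled to the tighter of protein/fiber) and each pair with both constraints tight.
sunflower seeds only: max(28/7, 12/2) = 6 servings → $4.50.
almonds only: max(28/8, 12/4) = 3.5 servings → $4.20.
strawberries only: max(28/1, 12/3) = 28 servings → $25.20.
sunflower seeds + almonds with both tight: 1.333 servings and 2.333 servings → $3.80.
sunflower seeds + strawberries with both tight: 3.789 servings and 1.474 servings → $4.17.
almonds + strawberries: the both-tight solution has a negative serving — not a feasible corner.
Cheapest feasible corner: $3.80.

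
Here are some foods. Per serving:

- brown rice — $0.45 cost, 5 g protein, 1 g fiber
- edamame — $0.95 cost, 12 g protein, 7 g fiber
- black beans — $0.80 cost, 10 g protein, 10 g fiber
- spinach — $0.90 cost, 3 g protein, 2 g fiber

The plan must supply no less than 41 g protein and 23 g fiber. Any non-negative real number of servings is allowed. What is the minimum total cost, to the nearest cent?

$3.25

A basic optimal solution has at most two foods positive. Try each food alone and each pair with both targets met exactly.
brown rice only: max(41/5, 23/1) = 23 servings → $10.35.
edamame only: max(41/12, 23/7) = 3.417 servings → $3.25.
black beans only: max(41/10, 23/10) = 4.1 servings → $3.28.
spinach only: max(41/3, 23/2) = 13.67 servings → $12.30.
brown rice + edamame with both tight: 0.4783 servings and 3.217 servings → $3.27.
brown rice + black beans with both tight: 4.5 servings and 1.85 servings → $3.50.
brown rice + spinach with both tight: 1.857 servings and 10.57 servings → $10.35.
edamame + black beans: the both-tight solution has a negative serving — not a feasible corner.
edamame + spinach: intersection lies outside the first quadrant.
black beans + spinach: intersection lies outside the first quadrant.
The minimum over all feasible corners is $3.25.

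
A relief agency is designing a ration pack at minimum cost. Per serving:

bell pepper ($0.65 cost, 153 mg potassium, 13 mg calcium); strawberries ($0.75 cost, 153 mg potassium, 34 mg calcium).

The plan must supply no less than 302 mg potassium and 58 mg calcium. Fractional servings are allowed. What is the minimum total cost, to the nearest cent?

$1.44

bell pepper only: max(302/153, 58/13) = 4.462 servings → $2.90.
strawberries only: max(302/153, 58/34) = 1.974 servings → $1.48.
bell pepper + strawberries with both tight: 0.4339 servings and 1.54 servings → $1.44.
So the least-cost plan costs $1.44.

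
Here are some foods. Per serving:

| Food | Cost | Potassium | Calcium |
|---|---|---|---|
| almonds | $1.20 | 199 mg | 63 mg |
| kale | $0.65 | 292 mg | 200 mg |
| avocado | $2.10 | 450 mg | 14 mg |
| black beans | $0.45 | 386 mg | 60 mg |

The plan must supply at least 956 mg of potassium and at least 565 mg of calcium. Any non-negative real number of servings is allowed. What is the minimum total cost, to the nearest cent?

Check every corner: each single food scaled to meet both minima, and each pair solved so both constraints bind.
almonds only: max(956/199, 565/63) = 8.968 servings → $10.76.
kale only: max(956/292, 565/200) = 3.274 servings → $2.13.
avocado only: max(956/450, 565/14) = 40.36 servings → $84.75.
black beans only: max(956/386, 565/60) = 9.417 servings → $4.24.
almonds + kale with both tight: 1.225 servings and 2.439 servings → $3.06.
almonds + avocado: intersection lies outside the first quadrant.
almonds + black beans with both targets exact would need a negative amount; discard.
kale + avocado with both tight: 2.804 servings and 0.3052 servings → $2.46.
kale + black beans with both tight: 2.693 servings and 0.4393 servings → $1.95.
avocado + black beans: the both-tight solution has a negative serving — not a feasible corner.
So the least-cost plan costs $1.95.

$1.95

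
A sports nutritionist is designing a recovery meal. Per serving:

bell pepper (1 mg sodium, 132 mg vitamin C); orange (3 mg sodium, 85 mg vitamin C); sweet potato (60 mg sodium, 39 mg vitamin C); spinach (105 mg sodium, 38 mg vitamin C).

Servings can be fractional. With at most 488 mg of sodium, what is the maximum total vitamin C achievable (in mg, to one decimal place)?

64416.0 mg

Vitamin C per mg sodium: bell pepper 132, orange 28.33, sweet potato 0.65, spinach 0.3619.
With no serving limits, spend the whole sodium allowance on bell pepper: 488 mg / 1 mg × 132 mg = 64416.0 mg.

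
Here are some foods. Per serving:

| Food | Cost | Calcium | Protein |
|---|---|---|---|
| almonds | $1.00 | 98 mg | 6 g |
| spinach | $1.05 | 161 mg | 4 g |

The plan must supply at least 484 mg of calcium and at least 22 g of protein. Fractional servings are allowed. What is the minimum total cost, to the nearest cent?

$4.17

Compare the cost at each extreme point of the feasible region.
almonds only: max(484/98, 22/6) = 4.939 servings → $4.94.
spinach only: max(484/161, 22/4) = 5.5 servings → $5.78.
almonds + spinach with both tight: 2.798 servings and 1.303 servings → $4.17.
Cheapest feasible corner: $4.17.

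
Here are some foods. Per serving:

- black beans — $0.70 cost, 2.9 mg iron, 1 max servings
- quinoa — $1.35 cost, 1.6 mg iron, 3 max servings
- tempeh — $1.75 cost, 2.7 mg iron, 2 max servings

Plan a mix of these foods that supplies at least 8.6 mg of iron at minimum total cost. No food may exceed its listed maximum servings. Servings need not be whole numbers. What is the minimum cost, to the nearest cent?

$4.45

Cost per mg of iron: black beans $0.2414, tempeh $0.6481, quinoa $0.8438.
Take 1 serving of black beans: +2.9 mg iron for $0.70 (total $0.70, still need 5.7 mg).
Take 2 servings of tempeh: +5.4 mg iron for $3.50 (total $4.20, still need 0.3 mg).
Take 0.1875 servings of quinoa: +0.3 mg iron for $0.25 (total $4.45, still need 0.0 mg).
Filling from the cheapest source first is optimal under one linear minimum: $4.45.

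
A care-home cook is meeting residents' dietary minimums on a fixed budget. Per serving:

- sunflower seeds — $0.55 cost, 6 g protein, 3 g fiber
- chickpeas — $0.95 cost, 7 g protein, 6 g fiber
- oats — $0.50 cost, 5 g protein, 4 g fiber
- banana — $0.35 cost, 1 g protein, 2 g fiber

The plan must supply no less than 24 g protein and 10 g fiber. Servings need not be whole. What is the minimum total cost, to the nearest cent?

Two binding constraints pin down two serving amounts, so the optimal mix uses at most two foods. The candidates are each food alone (scaled to the tighter of protein/fiber) and each pair with both constraints tight.
sunflower seeds only: max(24/6, 10/3) = 4 servings → $2.20.
chickpeas only: max(24/7, 10/6) = 3.429 servings → $3.26.
oats only: max(24/5, 10/4) = 4.8 servings → $2.40.
banana only: max(24/1, 10/2) = 24 servings → $8.40.
sunflower seeds + chickpeas with both targets exact would need a negative amount; discard.
sunflower seeds + oats: intersection lies outside the first quadrant.
sunflower seeds + banana: intersection lies outside the first quadrant.
chickpeas + oats: intersection lies outside the first quadrant.
chickpeas + banana: the both-tight solution has a negative serving — not a feasible corner.
oats + banana: the both-tight solution has a negative serving — not a feasible corner.
The minimum over all feasible corners is $2.20.

$2.20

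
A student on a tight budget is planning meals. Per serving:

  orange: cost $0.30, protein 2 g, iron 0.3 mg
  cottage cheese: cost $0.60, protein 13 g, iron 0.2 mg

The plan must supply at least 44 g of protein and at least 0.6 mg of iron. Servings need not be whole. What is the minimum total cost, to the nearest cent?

A basic optimal solution has at most two foods positive. Try each food alone and each pair with both targets met exactly.
orange only: max(44/2, 0.6/0.3) = 22 servings → $6.60.
cottage cheese only: max(44/13, 0.6/0.2) = 3.385 servings → $2.03.
orange + cottage cheese: intersection lies outside the first quadrant.
So the least-cost plan costs $2.03.

$2.03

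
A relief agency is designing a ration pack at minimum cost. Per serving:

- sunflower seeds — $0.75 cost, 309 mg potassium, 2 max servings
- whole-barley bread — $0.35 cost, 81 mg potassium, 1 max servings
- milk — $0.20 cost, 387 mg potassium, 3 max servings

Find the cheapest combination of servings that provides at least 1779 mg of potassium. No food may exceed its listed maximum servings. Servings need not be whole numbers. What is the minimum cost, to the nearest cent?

$2.10

Cost per mg of potassium: milk $0.0005, sunflower seeds $0.0024, whole-barley bread $0.0043.
Take 3 servings of milk: +1161.0 mg potassium for $0.60 (total $0.60, still need 618.0 mg).
Take 2 servings of sunflower seeds: +618.0 mg potassium for $1.50 (total $2.10, still need 0.0 mg).
Greedy by cheapest-per-mg is optimal for a single linear constraint, so the minimum cost is $2.10.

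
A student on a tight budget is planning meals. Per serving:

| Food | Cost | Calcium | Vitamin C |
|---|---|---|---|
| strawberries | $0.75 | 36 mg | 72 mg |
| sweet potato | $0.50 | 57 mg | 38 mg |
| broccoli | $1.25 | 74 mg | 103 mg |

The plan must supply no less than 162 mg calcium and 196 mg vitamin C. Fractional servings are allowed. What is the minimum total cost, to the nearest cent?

$2.22

With two linear requirements the optimum uses one or two foods; enumerate the corners.
strawberries only: max(162/36, 196/72) = 4.5 servings → $3.38.
sweet potato only: max(162/57, 196/38) = 5.158 servings → $2.58.
broccoli only: max(162/74, 196/103) = 2.189 servings → $2.74.
strawberries + sweet potato with both tight: 1.833 servings and 1.684 servings → $2.22.
strawberries + broccoli: the both-tight solution has a negative serving — not a feasible corner.
sweet potato + broccoli with both tight: 0.7133 servings and 1.64 servings → $2.41.
Cheapest feasible corner: $2.22.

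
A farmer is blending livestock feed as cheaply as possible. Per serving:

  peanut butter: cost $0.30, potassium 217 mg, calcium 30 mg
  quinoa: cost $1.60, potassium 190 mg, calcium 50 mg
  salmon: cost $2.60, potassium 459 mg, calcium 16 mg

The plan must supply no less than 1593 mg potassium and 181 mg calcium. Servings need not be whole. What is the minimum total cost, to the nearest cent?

For a min-cost LP with two ≥-constraints, a basic feasible solution has at most two positive variables.
peanut butter only: max(1593/217, 181/30) = 7.341 servings → $2.20.
quinoa only: max(1593/190, 181/50) = 8.384 servings → $13.41.
salmon only: max(1593/459, 181/16) = 11.31 servings → $29.41.
peanut butter + quinoa: the both-tight solution has a negative serving — not a feasible corner.
peanut butter + salmon with both tight: 5.592 servings and 0.8267 servings → $3.83.
quinoa + salmon with both tight: 2.893 servings and 2.273 servings → $10.54.
The minimum over all feasible corners is $2.20.

$2.20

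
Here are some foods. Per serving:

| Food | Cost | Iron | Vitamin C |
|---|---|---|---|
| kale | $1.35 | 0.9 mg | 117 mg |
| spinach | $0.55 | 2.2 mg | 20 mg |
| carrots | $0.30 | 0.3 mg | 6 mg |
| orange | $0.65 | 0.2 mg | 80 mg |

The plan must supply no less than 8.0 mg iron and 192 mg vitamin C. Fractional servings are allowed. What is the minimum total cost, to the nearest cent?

Minimising a linear cost over {iron ≥ 8.0, vitamin C ≥ 192, servings ≥ 0} — the optimum is at a vertex, using one or two foods.
kale only: max(8.0/0.9, 192/117) = 8.889 servings → $12.00.
spinach only: max(8.0/2.2, 192/20) = 9.6 servings → $5.28.
carrots only: max(8.0/0.3, 192/6) = 32 servings → $9.60.
orange only: max(8.0/0.2, 192/80) = 40 servings → $26.00.
kale + spinach with both tight: 1.096 servings and 3.188 servings → $3.23.
kale + carrots with both tight: 0.3232 servings and 25.7 servings → $8.15.
kale + orange with both targets exact would need a negative amount; discard.
spinach + carrots: intersection lies outside the first quadrant.
spinach + orange with both tight: 3.498 servings and 1.526 servings → $2.92.
carrots + orange with both tight: 26.39 servings and 0.4211 servings → $8.19.
The minimum over all feasible corners is $2.92.

$2.92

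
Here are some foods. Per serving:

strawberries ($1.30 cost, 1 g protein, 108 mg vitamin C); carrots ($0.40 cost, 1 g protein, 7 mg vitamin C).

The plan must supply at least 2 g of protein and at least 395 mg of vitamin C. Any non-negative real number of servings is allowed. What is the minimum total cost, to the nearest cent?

At the optimum either one food covers both requirements or two foods hit both targets exactly; no other combination can be cheaper.
strawberries only: max(2/1, 395/108) = 3.657 servings → $4.75.
carrots only: max(2/1, 395/7) = 56.43 servings → $22.57.
strawberries + carrots: intersection lies outside the first quadrant.
Cheapest feasible corner: $4.75.

$4.75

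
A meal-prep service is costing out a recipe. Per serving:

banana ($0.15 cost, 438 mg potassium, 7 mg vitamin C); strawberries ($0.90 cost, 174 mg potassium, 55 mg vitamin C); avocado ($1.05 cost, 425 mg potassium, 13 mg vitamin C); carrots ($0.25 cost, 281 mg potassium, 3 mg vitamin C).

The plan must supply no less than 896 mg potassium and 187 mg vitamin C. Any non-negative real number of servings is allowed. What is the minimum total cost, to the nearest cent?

$3.09

For a min-cost LP with two ≥-constraints, a basic feasible solution has at most two positive variables.
banana only: max(896/438, 187/7) = 26.71 servings → $4.01.
strawberries only: max(896/174, 187/55) = 5.149 servings → $4.63.
avocado only: max(896/425, 187/13) = 14.38 servings → $15.10.
carrots only: max(896/281, 187/3) = 62.33 servings → $15.58.
banana + strawberries with both tight: 0.732 servings and 3.307 servings → $3.09.
banana + avocado: the both-tight solution has a negative serving — not a feasible corner.
banana + carrots: the both-tight solution has a negative serving — not a feasible corner.
strawberries + avocado with both tight: 3.213 servings and 0.793 servings → $3.72.
strawberries + carrots with both tight: 3.339 servings and 1.121 servings → $3.29.
avocado + carrots: intersection lies outside the first quadrant.
Cheapest feasible corner: $3.09.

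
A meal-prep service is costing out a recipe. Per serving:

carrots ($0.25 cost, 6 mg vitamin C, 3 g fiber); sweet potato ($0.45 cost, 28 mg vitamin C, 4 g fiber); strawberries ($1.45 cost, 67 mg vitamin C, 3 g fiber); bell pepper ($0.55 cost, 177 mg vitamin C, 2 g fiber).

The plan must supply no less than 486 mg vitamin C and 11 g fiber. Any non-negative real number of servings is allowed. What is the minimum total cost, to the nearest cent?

An LP optimum is at a vertex; with two nutrient constraints at most two foods are used. Check each candidate.
carrots only: max(486/6, 11/3) = 81 servings → $20.25.
sweet potato only: max(486/28, 11/4) = 17.36 servings → $7.81.
strawberries only: max(486/67, 11/3) = 7.254 servings → $10.52.
bell pepper only: max(486/177, 11/2) = 5.5 servings → $3.02.
carrots + sweet potato: intersection lies outside the first quadrant.
carrots + strawberries: intersection lies outside the first quadrant.
carrots + bell pepper with both tight: 1.879 servings and 2.682 servings → $1.94.
sweet potato + strawberries: intersection lies outside the first quadrant.
sweet potato + bell pepper with both tight: 1.495 servings and 2.509 servings → $2.05.
strawberries + bell pepper with both tight: 2.456 servings and 1.816 servings → $4.56.
So the least-cost plan costs $1.94.

$1.94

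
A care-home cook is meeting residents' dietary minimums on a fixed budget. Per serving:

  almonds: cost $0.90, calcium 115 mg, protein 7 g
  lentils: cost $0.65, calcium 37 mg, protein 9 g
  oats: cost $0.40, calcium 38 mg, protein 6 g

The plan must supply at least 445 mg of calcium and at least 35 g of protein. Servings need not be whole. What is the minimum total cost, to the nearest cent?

Minimising a linear cost over {calcium ≥ 445, protein ≥ 35, servings ≥ 0} — the optimum is at a vertex, using one or two foods.
almonds only: max(445/115, 35/7) = 5 servings → $4.50.
lentils only: max(445/37, 35/9) = 12.03 servings → $7.82.
oats only: max(445/38, 35/6) = 11.71 servings → $4.68.
almonds + lentils with both tight: 3.492 servings and 1.173 servings → $3.91.
almonds + oats with both tight: 3.16 servings and 2.146 servings → $3.70.
lentils + oats: intersection lies outside the first quadrant.
The minimum over all feasible corners is $3.70.

$3.70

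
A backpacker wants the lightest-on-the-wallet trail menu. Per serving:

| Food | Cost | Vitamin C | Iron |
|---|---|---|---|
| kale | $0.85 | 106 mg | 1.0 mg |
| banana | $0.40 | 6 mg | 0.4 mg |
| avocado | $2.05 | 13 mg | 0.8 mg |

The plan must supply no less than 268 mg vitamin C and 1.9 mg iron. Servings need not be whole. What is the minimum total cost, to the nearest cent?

$2.15

A basic optimal solution has at most two foods positive. Try each food alone and each pair with both targets met exactly.
kale only: max(268/106, 1.9/1.0) = 2.528 servings → $2.15.
banana only: max(268/6, 1.9/0.4) = 44.67 servings → $17.87.
avocado only: max(268/13, 1.9/0.8) = 20.62 servings → $42.26.
kale + banana: intersection lies outside the first quadrant.
kale + avocado with both targets exact would need a negative amount; discard.
banana + avocado: the both-tight solution has a negative serving — not a feasible corner.
The minimum over all feasible corners is $2.15.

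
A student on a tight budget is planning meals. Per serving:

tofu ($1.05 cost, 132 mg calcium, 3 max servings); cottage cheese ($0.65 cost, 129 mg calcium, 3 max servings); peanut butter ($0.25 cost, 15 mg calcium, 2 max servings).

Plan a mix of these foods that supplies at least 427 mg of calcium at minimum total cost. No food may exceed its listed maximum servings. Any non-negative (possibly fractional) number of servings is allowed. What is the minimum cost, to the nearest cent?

Cost per mg of calcium: cottage cheese $0.0050, tofu $0.0080, peanut butter $0.0167.
Take 3 servings of cottage cheese: +387.0 mg calcium for $1.95 (total $1.95, still need 40.0 mg).
Take 0.303 servings of tofu: +40.0 mg calcium for $0.32 (total $2.27, still need 0.0 mg).
Greedy by cheapest-per-mg is optimal for a single linear constraint, so the minimum cost is $2.27.

$2.27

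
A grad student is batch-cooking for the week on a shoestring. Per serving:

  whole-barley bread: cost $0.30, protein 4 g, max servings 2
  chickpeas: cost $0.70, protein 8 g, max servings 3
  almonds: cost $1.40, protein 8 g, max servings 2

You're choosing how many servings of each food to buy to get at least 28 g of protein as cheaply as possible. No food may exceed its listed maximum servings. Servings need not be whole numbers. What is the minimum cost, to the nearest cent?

$2.35

Cost per g of protein: whole-barley bread $0.0750, chickpeas $0.0875, almonds $0.1750.
Take 2 servings of whole-barley bread: +8.0 g protein for $0.60 (total $0.60, still need 20.0 g).
Take 2.5 servings of chickpeas: +20.0 g protein for $1.75 (total $2.35, still need 0.0 g).
Filling from the cheapest source first is optimal under one linear minimum: $2.35.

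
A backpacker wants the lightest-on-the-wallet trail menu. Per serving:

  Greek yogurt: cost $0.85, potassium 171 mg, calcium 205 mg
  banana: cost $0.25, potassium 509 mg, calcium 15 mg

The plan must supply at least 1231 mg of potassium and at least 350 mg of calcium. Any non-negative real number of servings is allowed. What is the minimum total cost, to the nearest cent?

$1.81

With two linear requirements the optimum uses one or two foods; enumerate the corners.
Greek yogurt only: max(1231/171, 350/205) = 7.199 servings → $6.12.
banana only: max(1231/509, 350/15) = 23.33 servings → $5.83.
Greek yogurt + banana with both tight: 1.569 servings and 1.891 servings → $1.81.
So the least-cost plan costs $1.81.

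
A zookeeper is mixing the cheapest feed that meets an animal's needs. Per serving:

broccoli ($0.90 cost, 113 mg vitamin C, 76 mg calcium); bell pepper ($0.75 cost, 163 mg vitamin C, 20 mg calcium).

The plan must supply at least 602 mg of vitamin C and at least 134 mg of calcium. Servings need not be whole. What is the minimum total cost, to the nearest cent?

$3.14

Compare the cost at each extreme point of the feasible region.
broccoli only: max(602/113, 134/76) = 5.327 servings → $4.79.
bell pepper only: max(602/163, 134/20) = 6.7 servings → $5.03.
broccoli + bell pepper with both tight: 0.9678 servings and 3.022 servings → $3.14.
The minimum over all feasible corners is $3.14.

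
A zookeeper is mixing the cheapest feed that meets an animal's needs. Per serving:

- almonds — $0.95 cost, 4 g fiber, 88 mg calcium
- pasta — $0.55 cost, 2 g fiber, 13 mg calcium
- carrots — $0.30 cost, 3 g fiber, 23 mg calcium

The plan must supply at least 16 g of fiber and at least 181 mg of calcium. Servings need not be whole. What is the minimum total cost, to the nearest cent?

This is a tiny linear program; its minimum lies at a vertex of the feasible set. List the vertices and price them.
almonds only: max(16/4, 181/88) = 4 servings → $3.80.
pasta only: max(16/2, 181/13) = 13.92 servings → $7.66.
carrots only: max(16/3, 181/23) = 7.87 servings → $2.36.
almonds + pasta with both tight: 1.242 servings and 5.516 servings → $4.21.
almonds + carrots with both tight: 1.017 servings and 3.977 servings → $2.16.
pasta + carrots: intersection lies outside the first quadrant.
So the least-cost plan costs $2.16.

$2.16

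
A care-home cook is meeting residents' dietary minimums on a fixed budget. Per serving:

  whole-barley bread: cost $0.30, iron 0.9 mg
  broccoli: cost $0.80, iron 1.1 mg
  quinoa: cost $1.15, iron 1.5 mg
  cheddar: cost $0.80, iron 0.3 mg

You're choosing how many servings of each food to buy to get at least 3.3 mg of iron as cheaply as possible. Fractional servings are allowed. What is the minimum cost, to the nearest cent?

Cost per mg of iron: whole-barley bread $0.3333, broccoli $0.7273, quinoa $0.7667, cheddar $2.6667.
With no serving limits, use only whole-barley bread: 3.3 mg / 0.9 mg = 3.667 servings × $0.30 = $1.10.

$1.10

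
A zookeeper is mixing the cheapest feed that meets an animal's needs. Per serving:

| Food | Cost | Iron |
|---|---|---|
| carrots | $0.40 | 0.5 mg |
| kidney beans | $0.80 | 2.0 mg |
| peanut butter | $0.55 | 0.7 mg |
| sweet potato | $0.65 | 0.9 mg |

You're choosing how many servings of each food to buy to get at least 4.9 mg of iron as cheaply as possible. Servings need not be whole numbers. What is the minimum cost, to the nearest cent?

Cost per mg of iron: kidney beans $0.4000, sweet potato $0.7222, peanut butter $0.7857, carrots $0.8000.
With no serving limits, use only kidney beans: 4.9 mg / 2.0 mg = 2.45 servings × $0.80 = $1.96.

$1.96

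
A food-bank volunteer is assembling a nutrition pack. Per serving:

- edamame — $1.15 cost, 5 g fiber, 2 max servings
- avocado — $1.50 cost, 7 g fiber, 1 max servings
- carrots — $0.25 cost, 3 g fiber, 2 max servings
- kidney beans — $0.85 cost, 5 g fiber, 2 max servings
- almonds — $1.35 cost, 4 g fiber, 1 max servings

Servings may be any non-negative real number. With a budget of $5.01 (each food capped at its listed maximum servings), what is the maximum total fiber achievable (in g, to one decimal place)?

Fiber per dollar: carrots 12, kidney beans 5.882, avocado 4.667, edamame 4.348, almonds 2.963.
Take 2 servings of carrots: spends $0.50, +6.0 g fiber (running total 6.0 g).
Take 2 servings of kidney beans: spends $1.70, +10.0 g fiber (running total 16.0 g).
Take 1 serving of avocado: spends $1.50, +7.0 g fiber (running total 23.0 g).
Take 1.139 servings of edamame: spends $1.31, +5.7 g fiber (running total 28.7 g).
Greedy by best ratio exhausts the cost allowance optimally: 28.7 g.

28.7 g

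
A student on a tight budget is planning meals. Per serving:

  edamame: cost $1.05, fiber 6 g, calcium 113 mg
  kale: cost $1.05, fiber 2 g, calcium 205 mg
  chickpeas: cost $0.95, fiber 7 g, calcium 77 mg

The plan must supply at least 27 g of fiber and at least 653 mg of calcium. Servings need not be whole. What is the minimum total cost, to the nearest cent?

$5.18

With two linear requirements the optimum uses one or two foods; enumerate the corners.
edamame only: max(27/6, 653/113) = 5.779 servings → $6.07.
kale only: max(27/2, 653/205) = 13.5 servings → $14.18.
chickpeas only: max(27/7, 653/77) = 8.481 servings → $8.06.
edamame + kale with both tight: 4.212 servings and 0.8635 servings → $5.33.
edamame + chickpeas: the both-tight solution has a negative serving — not a feasible corner.
kale + chickpeas with both tight: 1.945 servings and 3.301 servings → $5.18.
The minimum over all feasible corners is $5.18.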